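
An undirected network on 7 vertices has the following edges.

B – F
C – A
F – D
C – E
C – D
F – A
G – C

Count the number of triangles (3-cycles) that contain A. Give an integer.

0

A's neighbors are C and F, but none of them are tied to each other, so no triangle contains A.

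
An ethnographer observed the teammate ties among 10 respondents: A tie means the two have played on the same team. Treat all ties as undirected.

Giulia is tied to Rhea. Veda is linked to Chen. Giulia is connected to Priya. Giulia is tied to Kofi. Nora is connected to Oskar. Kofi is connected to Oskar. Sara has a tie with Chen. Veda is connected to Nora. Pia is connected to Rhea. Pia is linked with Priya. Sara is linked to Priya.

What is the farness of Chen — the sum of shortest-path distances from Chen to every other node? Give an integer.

23

Distances from Chen: Giulia:3, Kofi:4, Nora:2, Oskar:3, Pia:3, Priya:2, Rhea:4, Sara:1, Veda:1.
Sum = 3 + 4 + 2 + 3 + 3 + 2 + 4 + 1 + 1 = 23.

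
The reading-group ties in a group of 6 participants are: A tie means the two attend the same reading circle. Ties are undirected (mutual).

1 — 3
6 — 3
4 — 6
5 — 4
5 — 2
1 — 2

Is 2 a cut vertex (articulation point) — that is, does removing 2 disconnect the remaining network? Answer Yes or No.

Even without 2, every remaining node can still reach every other (the residual graph is connected), so 2 is not a cut vertex.

No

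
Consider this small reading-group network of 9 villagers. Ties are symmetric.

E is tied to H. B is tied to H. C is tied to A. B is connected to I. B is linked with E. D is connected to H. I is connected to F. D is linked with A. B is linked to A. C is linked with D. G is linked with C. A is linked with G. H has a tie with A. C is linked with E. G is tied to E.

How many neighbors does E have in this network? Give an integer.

E is directly tied to B, C, G, and H. That is 4 neighbors, so the degree of E is 4.

4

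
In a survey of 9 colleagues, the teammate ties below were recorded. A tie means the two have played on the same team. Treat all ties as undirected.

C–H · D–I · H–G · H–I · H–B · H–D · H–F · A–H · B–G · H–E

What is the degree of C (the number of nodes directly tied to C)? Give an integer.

1

C is directly tied to H. That is 1 neighbor, so the degree of C is 1.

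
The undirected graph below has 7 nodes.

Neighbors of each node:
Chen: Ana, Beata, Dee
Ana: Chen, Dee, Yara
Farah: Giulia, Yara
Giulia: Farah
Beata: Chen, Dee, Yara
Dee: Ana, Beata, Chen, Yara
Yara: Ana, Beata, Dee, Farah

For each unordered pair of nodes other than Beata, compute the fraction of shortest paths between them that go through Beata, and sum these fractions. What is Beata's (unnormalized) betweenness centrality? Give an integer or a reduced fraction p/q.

1

Pairs whose geodesics pass through Beata — Farah–Chen: 1/3; Giulia–Chen: 1/3; Yara–Chen: 1/3.
All other pairs contribute 0.
Summing the contributions gives betweenness(Beata) = 1.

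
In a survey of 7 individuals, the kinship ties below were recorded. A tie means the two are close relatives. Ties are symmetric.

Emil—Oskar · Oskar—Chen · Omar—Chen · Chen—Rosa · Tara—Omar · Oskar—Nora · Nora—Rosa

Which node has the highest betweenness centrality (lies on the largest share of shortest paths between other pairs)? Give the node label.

Unnormalized betweenness of each node: Chen:9, Emil:0, Nora:1, Omar:5, Oskar:13/2, Rosa:3/2, Tara:0.
Chen has the largest value, 9, making it the main broker — the node through which the most shortest paths run.

Chen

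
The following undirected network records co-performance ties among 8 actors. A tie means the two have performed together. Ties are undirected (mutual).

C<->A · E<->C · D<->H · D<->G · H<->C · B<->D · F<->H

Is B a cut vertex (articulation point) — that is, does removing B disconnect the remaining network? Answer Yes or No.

No

Even without B, every remaining node can still reach every other (the residual graph is connected), so B is not a cut vertex.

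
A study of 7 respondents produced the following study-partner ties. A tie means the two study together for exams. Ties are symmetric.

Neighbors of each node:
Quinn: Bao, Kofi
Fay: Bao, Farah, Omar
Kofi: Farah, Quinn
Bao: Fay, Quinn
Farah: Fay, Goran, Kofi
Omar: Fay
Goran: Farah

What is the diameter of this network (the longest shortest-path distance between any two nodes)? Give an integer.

3

Eccentricity of each node (its greatest distance to any other): Bao:3, Farah:2, Fay:2, Goran:3, Kofi:3, Omar:3, Quinn:3.
The maximum eccentricity is 3, realized for instance by the pair Goran–Omar via Goran – Farah – Fay – Omar. So the diameter is 3.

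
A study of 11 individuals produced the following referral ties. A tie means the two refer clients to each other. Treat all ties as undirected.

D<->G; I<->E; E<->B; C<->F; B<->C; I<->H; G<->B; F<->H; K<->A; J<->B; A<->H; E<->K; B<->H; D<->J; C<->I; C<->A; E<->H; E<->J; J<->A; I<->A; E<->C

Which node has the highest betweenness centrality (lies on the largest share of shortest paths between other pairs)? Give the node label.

B

Unnormalized betweenness of each node: A:119/20, B:199/20, C:109/20, D:3/4, E:517/60, F:1/5, G:5/4, H:109/20, I:2/5, J:467/60, K:1/5.
B has the largest value, 199/20, making it the main broker — the node through which the most shortest paths run.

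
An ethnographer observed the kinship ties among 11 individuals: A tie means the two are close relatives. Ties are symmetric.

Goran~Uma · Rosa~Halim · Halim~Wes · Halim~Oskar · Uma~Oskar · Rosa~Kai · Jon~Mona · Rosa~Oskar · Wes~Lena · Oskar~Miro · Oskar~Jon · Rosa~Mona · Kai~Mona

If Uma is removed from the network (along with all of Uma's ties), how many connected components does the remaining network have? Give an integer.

2

Without Uma, the remaining ties split the others into: {Halim, Jon, Kai, Lena, Miro, Mona, Oskar, Rosa, Wes}; {Goran}.
That's 2 separate components.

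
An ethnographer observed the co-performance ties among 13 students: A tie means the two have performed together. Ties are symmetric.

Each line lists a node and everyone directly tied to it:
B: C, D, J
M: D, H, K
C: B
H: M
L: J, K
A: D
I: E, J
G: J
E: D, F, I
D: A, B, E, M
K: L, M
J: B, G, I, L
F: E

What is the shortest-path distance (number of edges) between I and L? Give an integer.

2

One shortest route is I – J – L, which uses 2 edges, and I and L are not directly tied, so nothing shorter exists. So d(I,L) = 2.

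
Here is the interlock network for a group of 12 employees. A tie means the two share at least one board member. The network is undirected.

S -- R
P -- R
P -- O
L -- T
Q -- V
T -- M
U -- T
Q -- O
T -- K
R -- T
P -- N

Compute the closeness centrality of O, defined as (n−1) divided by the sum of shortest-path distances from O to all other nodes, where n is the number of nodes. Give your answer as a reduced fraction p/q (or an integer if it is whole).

Distances from O: K:4, L:4, M:4, N:2, P:1, Q:1, R:2, S:3, T:3, U:4, V:2. Sum = 30.
n = 12, so closeness = 11/30.

11/30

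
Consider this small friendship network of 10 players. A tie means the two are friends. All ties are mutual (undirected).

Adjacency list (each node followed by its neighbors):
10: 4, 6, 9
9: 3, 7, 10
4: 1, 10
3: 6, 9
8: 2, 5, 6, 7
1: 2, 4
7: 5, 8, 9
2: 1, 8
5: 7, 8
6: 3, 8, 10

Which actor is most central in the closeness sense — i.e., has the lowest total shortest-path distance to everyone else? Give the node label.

8

Farness (sum of distances to all others) for each node — 1:22, 2:19, 3:21, 4:21, 5:21, 6:16, 7:17, 8:15, 9:17, 10:17.
The smallest farness is 15, for 8, so 8 has the highest closeness.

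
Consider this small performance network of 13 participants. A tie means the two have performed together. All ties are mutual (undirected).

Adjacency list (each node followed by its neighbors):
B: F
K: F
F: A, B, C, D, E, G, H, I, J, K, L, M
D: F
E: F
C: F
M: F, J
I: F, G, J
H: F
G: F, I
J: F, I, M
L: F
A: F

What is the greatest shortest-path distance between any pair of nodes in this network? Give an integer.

2

Eccentricity of each node (its greatest distance to any other): A:2, B:2, C:2, D:2, E:2, F:1, G:2, H:2, I:2, J:2, K:2, L:2, M:2.
The maximum eccentricity is 2, realized for instance by the pair L–K via L – F – K. So the diameter is 2.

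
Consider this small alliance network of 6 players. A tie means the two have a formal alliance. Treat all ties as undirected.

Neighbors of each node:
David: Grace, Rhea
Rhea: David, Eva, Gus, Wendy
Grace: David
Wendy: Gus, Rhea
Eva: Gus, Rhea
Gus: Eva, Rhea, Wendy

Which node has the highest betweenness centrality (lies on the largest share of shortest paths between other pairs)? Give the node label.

Unnormalized betweenness of each node: David:4, Eva:0, Grace:0, Gus:1/2, Rhea:13/2, Wendy:0.
Rhea has the largest value, 13/2, making it the main broker — the node through which the most shortest paths run.

Rhea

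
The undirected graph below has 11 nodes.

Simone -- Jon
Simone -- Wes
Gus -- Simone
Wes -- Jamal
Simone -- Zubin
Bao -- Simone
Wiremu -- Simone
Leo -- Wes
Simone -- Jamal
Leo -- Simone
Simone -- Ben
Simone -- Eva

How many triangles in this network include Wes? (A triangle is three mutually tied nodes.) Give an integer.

Wes's neighbors: Jamal, Leo, and Simone.
Neighbor pairs that are themselves tied: Wes–Jamal–Simone; Wes–Leo–Simone. Each forms one triangle with Wes, for 2 in total.

2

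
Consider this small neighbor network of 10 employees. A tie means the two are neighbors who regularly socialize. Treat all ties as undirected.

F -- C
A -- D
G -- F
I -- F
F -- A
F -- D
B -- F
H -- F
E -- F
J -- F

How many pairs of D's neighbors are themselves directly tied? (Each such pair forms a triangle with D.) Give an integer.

1

D's neighbors: A and F.
Neighbor pairs that are themselves tied: D–A–F. Each forms one triangle with D, for 1 in total.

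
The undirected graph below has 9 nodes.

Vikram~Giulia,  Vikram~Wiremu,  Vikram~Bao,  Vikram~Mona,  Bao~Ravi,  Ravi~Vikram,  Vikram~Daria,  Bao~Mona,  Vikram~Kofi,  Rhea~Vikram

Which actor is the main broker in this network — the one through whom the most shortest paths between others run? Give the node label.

Unnormalized betweenness of each node: Bao:1/2, Daria:0, Giulia:0, Kofi:0, Mona:0, Ravi:0, Rhea:0, Vikram:51/2, Wiremu:0.
Vikram has the largest value, 51/2, making it the main broker — the node through which the most shortest paths run.

Vikram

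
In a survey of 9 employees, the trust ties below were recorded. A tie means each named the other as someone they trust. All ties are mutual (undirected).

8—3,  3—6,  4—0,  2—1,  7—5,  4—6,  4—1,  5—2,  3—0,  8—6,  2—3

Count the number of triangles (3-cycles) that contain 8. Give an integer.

8's neighbors: 3 and 6.
Neighbor pairs that are themselves tied: 8–3–6. Each forms one triangle with 8, for 1 in total.

1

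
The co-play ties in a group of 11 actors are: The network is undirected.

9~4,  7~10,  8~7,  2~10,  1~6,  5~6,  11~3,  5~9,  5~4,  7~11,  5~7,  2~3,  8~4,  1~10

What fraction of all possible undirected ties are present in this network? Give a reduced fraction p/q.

There are 14 edges and 11 nodes, so the maximum possible is C(11,2) = 55.
Density = 14/55.

14/55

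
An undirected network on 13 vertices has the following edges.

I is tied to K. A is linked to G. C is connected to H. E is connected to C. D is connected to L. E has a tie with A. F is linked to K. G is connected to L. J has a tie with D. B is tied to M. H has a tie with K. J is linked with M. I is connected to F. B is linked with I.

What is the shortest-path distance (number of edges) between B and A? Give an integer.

6

One shortest route is B – M – J – D – L – G – A, which uses 6 edges, and at distance 5 from B we only reach {E, G}, which does not include A. So d(B,A) = 6.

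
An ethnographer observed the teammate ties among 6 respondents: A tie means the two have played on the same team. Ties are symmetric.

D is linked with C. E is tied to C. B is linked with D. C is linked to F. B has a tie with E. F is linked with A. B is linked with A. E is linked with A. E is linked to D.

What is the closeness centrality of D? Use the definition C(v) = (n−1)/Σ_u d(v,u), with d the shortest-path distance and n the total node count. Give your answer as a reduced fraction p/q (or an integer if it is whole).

5/7

Distances from D: A:2, B:1, C:1, E:1, F:2. Sum = 7.
n = 6, so closeness = 5/7.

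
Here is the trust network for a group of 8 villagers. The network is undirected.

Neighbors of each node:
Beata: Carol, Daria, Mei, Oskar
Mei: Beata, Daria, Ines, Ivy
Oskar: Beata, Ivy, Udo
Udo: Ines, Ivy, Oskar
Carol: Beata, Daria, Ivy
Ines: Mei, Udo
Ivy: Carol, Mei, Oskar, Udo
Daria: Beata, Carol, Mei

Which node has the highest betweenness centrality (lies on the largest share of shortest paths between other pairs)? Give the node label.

Unnormalized betweenness of each node: Beata:17/6, Carol:13/12, Daria:7/12, Ines:3/4, Ivy:23/6, Mei:55/12, Oskar:19/12, Udo:7/4.
Mei has the largest value, 55/12, making it the main broker — the node through which the most shortest paths run.

Mei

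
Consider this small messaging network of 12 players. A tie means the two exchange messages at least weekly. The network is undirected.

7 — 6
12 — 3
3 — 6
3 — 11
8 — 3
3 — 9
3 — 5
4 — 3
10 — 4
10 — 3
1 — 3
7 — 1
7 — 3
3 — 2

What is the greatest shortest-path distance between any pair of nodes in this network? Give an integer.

Eccentricity of each node (its greatest distance to any other): 1:2, 2:2, 3:1, 4:2, 5:2, 6:2, 7:2, 8:2, 9:2, 10:2, 11:2, 12:2.
The maximum eccentricity is 2, realized for instance by the pair 6–11 via 6 – 3 – 11. So the diameter is 2.

2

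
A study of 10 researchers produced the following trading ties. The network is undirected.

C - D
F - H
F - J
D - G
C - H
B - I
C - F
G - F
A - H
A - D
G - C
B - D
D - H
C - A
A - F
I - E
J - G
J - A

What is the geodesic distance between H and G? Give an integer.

One shortest route is H – D – G, which uses 2 edges, and H and G are not directly tied, so nothing shorter exists. So d(H,G) = 2.

2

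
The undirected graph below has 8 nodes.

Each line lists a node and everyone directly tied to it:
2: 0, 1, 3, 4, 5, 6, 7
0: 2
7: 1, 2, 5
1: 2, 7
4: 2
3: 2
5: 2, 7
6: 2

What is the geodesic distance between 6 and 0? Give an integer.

2

One shortest route is 6 – 2 – 0, which uses 2 edges, and 6 and 0 are not directly tied, so nothing shorter exists. So d(6,0) = 2.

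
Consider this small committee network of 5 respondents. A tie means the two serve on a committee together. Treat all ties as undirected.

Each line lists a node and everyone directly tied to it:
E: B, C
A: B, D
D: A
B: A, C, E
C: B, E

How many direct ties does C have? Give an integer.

2

C is directly tied to B and E. That is 2 neighbors, so the degree of C is 2.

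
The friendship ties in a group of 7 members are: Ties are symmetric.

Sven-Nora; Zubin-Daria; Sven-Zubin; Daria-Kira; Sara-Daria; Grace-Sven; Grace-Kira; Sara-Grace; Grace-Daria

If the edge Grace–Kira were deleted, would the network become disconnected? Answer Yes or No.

Even without that edge, Grace still reaches Kira via Grace – Daria – Kira, so the network stays connected. Not a bridge.

No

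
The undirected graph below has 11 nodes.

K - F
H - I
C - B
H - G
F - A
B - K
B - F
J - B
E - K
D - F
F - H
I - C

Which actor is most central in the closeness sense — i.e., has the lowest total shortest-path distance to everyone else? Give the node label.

Farness (sum of distances to all others) for each node — A:24, B:17, C:22, D:24, E:28, F:15, G:28, H:19, I:24, J:26, K:19.
The smallest farness is 15, for F, so F has the highest closeness.

F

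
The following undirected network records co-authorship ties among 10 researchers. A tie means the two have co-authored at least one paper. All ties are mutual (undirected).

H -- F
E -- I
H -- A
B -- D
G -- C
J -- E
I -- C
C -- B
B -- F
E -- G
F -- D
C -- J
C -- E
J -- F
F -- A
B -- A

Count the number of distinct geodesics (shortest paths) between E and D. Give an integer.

The shortest distance is 3. The length-3 paths are: E–C–B–D; E–J–F–D.
That gives 2 distinct shortest paths.

2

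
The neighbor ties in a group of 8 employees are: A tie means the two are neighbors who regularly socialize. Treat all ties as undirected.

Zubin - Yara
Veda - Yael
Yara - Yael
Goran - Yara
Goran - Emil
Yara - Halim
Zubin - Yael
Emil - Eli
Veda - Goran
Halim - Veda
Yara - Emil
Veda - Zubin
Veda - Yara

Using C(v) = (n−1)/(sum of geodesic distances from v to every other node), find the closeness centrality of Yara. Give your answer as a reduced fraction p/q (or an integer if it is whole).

7/8

Distances from Yara: Eli:2, Emil:1, Goran:1, Halim:1, Veda:1, Yael:1, Zubin:1. Sum = 8.
n = 8, so closeness = 7/8.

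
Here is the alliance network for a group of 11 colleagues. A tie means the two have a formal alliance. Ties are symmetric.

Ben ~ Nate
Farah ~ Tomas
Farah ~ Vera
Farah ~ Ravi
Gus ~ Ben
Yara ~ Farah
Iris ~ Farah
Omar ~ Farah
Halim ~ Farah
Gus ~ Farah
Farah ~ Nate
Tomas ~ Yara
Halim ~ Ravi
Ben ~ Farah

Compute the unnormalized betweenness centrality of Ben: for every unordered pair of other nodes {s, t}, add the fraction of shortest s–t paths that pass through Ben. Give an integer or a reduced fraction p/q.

Pairs whose geodesics pass through Ben — Nate–Gus: 1/2.
All other pairs contribute 0.
Summing the contributions gives betweenness(Ben) = 1/2.

1/2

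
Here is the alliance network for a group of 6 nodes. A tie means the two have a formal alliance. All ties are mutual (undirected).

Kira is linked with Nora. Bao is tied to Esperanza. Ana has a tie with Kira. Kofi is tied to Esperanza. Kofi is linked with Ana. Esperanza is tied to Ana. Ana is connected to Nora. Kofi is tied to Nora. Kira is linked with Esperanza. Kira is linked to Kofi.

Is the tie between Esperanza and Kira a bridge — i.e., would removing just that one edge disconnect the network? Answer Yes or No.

Even without that edge, Esperanza still reaches Kira via Esperanza – Kofi – Kira, so the network stays connected. Not a bridge.

No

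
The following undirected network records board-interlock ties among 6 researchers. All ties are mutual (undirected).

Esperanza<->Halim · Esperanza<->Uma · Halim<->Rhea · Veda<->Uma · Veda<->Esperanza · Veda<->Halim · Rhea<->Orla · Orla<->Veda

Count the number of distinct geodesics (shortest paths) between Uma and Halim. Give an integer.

2

The shortest distance is 2. The length-2 paths are: Uma–Esperanza–Halim; Uma–Veda–Halim.
That gives 2 distinct shortest paths.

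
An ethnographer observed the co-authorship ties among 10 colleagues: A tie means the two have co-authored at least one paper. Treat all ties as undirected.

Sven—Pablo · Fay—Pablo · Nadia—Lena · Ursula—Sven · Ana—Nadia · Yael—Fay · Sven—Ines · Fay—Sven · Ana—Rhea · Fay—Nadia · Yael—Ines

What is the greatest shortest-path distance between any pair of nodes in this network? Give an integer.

5

Eccentricity of each node (its greatest distance to any other): Ana:4, Fay:3, Ines:5, Lena:4, Nadia:3, Pablo:4, Rhea:5, Sven:4, Ursula:5, Yael:4.
The maximum eccentricity is 5, realized for instance by the pair Ines–Rhea via Ines – Sven – Fay – Nadia – Ana – Rhea. So the diameter is 5.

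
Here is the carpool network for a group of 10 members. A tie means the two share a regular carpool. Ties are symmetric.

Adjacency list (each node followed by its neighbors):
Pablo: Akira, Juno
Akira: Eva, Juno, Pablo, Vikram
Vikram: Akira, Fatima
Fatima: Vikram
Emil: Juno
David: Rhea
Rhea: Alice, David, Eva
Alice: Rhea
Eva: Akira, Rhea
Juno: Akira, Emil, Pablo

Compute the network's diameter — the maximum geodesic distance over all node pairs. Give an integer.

5

Eccentricity of each node (its greatest distance to any other): Akira:3, Alice:5, David:5, Emil:5, Eva:3, Fatima:5, Juno:4, Pablo:4, Rhea:4, Vikram:4.
The maximum eccentricity is 5, realized for instance by the pair David–Emil via David – Rhea – Eva – Akira – Juno – Emil. So the diameter is 5.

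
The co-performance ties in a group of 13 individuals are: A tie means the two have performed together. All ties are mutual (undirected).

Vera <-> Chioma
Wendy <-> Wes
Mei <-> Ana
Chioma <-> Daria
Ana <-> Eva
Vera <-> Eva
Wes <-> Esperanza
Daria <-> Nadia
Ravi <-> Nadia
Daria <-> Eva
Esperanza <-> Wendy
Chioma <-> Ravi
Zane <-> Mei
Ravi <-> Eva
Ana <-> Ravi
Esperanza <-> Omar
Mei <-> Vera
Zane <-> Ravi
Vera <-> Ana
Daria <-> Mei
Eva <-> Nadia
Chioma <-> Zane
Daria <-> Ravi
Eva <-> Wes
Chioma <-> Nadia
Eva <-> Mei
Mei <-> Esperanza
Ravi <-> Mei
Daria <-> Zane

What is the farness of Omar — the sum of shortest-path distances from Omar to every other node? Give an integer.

33

Distances from Omar: Ana:3, Chioma:4, Daria:3, Esperanza:1, Eva:3, Mei:2, Nadia:4, Ravi:3, Vera:3, Wendy:2, Wes:2, Zane:3.
Sum = 3 + 4 + 3 + 1 + 3 + 2 + 4 + 3 + 3 + 2 + 2 + 3 = 33.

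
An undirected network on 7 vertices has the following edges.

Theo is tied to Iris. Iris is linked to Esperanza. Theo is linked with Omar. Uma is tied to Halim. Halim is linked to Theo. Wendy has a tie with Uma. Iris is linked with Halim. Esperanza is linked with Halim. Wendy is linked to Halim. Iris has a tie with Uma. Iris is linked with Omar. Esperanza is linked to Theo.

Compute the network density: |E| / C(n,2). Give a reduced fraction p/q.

There are 12 edges and 7 nodes, so the maximum possible is C(7,2) = 21.
Density = 12/21 = 4/7.

4/7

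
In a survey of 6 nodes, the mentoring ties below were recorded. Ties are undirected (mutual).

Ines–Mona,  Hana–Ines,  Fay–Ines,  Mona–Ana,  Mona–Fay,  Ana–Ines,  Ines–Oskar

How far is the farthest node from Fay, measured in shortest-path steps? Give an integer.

2

Distances from Fay: Ana:2, Hana:2, Ines:1, Mona:1, Oskar:2.
The largest is 2 (to Oskar, Hana, and Ana), so the eccentricity of Fay is 2.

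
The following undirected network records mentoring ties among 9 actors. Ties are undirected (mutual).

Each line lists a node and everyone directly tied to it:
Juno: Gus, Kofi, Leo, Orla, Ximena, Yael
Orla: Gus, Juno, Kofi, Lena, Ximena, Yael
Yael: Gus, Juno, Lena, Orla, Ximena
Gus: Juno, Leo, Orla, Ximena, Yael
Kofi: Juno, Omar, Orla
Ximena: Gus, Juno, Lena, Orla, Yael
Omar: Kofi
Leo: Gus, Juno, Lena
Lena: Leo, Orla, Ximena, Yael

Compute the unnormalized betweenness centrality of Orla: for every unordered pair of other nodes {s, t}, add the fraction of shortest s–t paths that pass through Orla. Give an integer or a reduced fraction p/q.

Pairs whose geodesics pass through Orla — Juno–Lena: 1/4; Ximena–Omar: 1/2; Ximena–Kofi: 1/2; Omar–Gus: 1/2; Omar–Lena: 1; Omar–Yael: 1/2; Gus–Lena: 1/4; Gus–Kofi: 1/2; Lena–Kofi: 1; Kofi–Yael: 1/2.
All other pairs contribute 0.
Summing the contributions gives betweenness(Orla) = 11/2.

11/2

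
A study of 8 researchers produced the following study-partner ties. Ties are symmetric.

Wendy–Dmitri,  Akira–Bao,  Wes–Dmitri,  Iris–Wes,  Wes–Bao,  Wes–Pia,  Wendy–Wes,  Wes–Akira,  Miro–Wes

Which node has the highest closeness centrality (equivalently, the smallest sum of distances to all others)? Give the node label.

Farness (sum of distances to all others) for each node — Akira:12, Bao:12, Dmitri:12, Iris:13, Miro:13, Pia:13, Wendy:12, Wes:7.
The smallest farness is 7, for Wes, so Wes has the highest closeness.

Wes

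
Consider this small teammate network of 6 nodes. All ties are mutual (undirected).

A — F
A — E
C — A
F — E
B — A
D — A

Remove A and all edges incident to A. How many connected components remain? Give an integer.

Without A, the remaining ties split the others into: {C}; {E, F}; {D}; {B}.
That's 4 separate components.

4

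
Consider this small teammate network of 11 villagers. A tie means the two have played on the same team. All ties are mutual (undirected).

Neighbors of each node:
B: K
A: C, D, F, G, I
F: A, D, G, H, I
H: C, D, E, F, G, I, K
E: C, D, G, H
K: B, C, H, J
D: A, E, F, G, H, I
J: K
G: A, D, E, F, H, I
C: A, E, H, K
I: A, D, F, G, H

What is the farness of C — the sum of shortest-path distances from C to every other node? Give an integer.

Distances from C: A:1, B:2, D:2, E:1, F:2, G:2, H:1, I:2, J:2, K:1.
Sum = 1 + 2 + 2 + 1 + 2 + 2 + 1 + 2 + 2 + 1 = 16.

16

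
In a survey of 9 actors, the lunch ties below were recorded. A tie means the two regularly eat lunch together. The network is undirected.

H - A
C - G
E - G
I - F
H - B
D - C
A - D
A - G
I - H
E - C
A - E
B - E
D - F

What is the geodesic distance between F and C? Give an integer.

One shortest route is F – D – C, which uses 2 edges, and F and C are not directly tied, so nothing shorter exists. So d(F,C) = 2.

2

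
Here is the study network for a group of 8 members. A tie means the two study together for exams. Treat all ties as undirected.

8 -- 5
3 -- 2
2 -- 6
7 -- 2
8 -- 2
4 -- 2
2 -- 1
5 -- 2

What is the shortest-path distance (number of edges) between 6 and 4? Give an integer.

One shortest route is 6 – 2 – 4, which uses 2 edges, and 6 and 4 are not directly tied, so nothing shorter exists. So d(6,4) = 2.

2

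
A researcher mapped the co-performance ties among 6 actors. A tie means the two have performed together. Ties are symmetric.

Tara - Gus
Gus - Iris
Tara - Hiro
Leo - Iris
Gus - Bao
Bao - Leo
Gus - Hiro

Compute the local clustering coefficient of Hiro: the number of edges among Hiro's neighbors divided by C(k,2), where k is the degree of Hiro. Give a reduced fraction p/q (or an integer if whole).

1

Hiro's neighbors: Gus and Tara (k = 2).
Possible neighbor pairs: C(2,2) = 1. Edges among them: Gus–Tara → e = 1.
Clustering(Hiro) = 1/1.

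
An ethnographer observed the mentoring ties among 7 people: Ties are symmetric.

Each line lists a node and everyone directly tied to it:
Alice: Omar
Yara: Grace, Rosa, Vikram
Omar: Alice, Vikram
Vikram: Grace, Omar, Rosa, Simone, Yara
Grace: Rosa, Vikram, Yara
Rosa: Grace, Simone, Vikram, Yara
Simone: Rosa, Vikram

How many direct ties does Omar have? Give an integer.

2

Omar is directly tied to Alice and Vikram. That is 2 neighbors, so the degree of Omar is 2.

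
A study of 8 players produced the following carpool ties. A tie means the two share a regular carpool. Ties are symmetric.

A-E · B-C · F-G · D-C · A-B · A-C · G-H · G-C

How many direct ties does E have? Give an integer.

E is directly tied to A. That is 1 neighbor, so the degree of E is 1.

1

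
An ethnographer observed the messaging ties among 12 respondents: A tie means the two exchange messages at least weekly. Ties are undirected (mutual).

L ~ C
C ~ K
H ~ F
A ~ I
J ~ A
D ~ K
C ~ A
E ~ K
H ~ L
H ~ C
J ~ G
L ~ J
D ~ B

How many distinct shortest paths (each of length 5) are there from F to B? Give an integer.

The shortest distance is 5, and the only length-5 path is F–H–C–K–D–B. So there is exactly 1 shortest path.

1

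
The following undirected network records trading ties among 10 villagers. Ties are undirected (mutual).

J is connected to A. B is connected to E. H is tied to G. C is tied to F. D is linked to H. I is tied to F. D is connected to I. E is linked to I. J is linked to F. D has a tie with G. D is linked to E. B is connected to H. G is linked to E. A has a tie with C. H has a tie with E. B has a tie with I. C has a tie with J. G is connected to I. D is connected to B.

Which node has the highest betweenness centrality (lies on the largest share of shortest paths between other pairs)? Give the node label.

Unnormalized betweenness of each node: A:0, B:5/4, C:7/2, D:3/2, E:3/2, F:18, G:5/4, H:1/4, I:81/4, J:7/2.
I has the largest value, 81/4, making it the main broker — the node through which the most shortest paths run.

I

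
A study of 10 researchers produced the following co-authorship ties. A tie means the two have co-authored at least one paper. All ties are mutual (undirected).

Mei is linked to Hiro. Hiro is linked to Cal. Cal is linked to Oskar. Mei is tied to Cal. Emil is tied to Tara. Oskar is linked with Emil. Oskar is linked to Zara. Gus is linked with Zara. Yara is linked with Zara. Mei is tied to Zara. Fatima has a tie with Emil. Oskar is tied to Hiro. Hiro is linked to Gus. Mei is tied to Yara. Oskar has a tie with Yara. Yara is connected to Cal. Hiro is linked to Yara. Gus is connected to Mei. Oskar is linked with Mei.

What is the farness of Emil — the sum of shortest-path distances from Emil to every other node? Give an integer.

Distances from Emil: Cal:2, Fatima:1, Gus:3, Hiro:2, Mei:2, Oskar:1, Tara:1, Yara:2, Zara:2.
Sum = 2 + 1 + 3 + 2 + 2 + 1 + 1 + 2 + 2 = 16.

16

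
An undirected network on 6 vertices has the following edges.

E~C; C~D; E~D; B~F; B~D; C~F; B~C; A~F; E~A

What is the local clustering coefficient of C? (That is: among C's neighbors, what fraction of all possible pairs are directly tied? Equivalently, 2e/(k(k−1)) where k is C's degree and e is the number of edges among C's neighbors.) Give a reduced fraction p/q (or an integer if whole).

C's neighbors: B, D, E, and F (k = 4).
Possible neighbor pairs: C(4,2) = 6. Edges among them: B–D, B–F, D–E → e = 3.
Clustering(C) = 3/6 = 1/2.

1/2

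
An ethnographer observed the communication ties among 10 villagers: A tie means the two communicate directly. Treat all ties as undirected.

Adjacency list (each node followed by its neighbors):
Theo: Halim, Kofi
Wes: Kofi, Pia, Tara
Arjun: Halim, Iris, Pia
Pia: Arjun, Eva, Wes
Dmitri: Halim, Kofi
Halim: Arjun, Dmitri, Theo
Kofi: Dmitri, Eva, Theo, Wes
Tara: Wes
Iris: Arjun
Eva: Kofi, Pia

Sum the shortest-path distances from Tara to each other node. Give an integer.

25

Distances from Tara: Arjun:3, Dmitri:3, Eva:3, Halim:4, Iris:4, Kofi:2, Pia:2, Theo:3, Wes:1.
Sum = 3 + 3 + 3 + 4 + 4 + 2 + 2 + 3 + 1 = 25.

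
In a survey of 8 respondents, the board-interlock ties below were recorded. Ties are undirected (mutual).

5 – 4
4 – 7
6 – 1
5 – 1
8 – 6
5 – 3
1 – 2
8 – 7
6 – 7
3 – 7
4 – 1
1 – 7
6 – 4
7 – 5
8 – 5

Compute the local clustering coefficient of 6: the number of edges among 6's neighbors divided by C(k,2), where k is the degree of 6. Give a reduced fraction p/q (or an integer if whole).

6's neighbors: 1, 4, 7, and 8 (k = 4).
Possible neighbor pairs: C(4,2) = 6. Edges among them: 1–4, 1–7, 4–7, 7–8 → e = 4.
Clustering(6) = 4/6 = 2/3.

2/3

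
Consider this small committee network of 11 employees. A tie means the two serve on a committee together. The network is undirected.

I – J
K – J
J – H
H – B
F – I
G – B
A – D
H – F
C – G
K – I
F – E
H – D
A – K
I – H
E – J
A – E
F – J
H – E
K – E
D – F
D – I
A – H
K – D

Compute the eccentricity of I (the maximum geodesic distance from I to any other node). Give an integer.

4

Distances from I: A:2, B:2, C:4, D:1, E:2, F:1, G:3, H:1, J:1, K:1.
The largest is 4 (to C), so the eccentricity of I is 4.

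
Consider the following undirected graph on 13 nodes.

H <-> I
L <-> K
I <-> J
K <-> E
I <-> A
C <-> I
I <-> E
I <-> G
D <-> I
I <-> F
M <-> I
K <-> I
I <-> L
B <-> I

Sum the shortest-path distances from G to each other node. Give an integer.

23

Distances from G: A:2, B:2, C:2, D:2, E:2, F:2, H:2, I:1, J:2, K:2, L:2, M:2.
Sum = 2 + 2 + 2 + 2 + 2 + 2 + 2 + 1 + 2 + 2 + 2 + 2 = 23.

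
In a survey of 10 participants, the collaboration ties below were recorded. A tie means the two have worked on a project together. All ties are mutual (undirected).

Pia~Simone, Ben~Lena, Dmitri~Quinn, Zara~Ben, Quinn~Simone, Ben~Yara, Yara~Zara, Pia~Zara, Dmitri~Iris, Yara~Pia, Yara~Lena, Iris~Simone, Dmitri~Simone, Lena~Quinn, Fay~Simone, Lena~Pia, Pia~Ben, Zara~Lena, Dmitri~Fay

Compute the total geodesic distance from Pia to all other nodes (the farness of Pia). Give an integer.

Distances from Pia: Ben:1, Dmitri:2, Fay:2, Iris:2, Lena:1, Quinn:2, Simone:1, Yara:1, Zara:1.
Sum = 1 + 2 + 2 + 2 + 1 + 2 + 1 + 1 + 1 = 13.

13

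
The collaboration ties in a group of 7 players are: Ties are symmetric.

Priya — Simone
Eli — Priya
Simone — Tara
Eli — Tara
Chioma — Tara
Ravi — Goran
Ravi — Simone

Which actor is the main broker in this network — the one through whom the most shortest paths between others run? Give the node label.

Simone

Unnormalized betweenness of each node: Chioma:0, Eli:1, Goran:0, Priya:3/2, Ravi:5, Simone:9, Tara:13/2.
Simone has the largest value, 9, making it the main broker — the node through which the most shortest paths run.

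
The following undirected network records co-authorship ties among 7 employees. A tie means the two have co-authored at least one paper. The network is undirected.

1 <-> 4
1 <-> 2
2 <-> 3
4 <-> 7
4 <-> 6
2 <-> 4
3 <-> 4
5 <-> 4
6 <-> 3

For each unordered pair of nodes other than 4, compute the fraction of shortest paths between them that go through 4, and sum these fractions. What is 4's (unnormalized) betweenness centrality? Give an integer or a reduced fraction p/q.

11

Pairs whose geodesics pass through 4 — 5–7: 1; 5–3: 1; 5–1: 1; 5–2: 1; 5–6: 1; 7–3: 1; 7–1: 1; 7–2: 1; 7–6: 1; 3–1: 1/2; 1–6: 1; 2–6: 1/2.
All other pairs contribute 0.
Summing the contributions gives betweenness(4) = 11.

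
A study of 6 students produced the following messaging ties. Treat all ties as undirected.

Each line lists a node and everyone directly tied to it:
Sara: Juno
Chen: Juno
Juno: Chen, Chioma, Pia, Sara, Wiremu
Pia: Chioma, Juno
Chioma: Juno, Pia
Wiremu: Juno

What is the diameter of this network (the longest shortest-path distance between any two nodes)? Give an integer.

2

Eccentricity of each node (its greatest distance to any other): Chen:2, Chioma:2, Juno:1, Pia:2, Sara:2, Wiremu:2.
The maximum eccentricity is 2, realized for instance by the pair Chen–Chioma via Chen – Juno – Chioma. So the diameter is 2.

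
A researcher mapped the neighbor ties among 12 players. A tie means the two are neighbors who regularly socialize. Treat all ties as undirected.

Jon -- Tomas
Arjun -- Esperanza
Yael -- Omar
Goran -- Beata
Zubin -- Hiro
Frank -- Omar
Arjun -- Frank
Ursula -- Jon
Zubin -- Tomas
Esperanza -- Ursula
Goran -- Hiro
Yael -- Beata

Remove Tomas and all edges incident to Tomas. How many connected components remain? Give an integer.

Tomas's neighbors (Jon and Zubin) remain reachable from one another through other ties, so the rest of the network stays in one piece.

1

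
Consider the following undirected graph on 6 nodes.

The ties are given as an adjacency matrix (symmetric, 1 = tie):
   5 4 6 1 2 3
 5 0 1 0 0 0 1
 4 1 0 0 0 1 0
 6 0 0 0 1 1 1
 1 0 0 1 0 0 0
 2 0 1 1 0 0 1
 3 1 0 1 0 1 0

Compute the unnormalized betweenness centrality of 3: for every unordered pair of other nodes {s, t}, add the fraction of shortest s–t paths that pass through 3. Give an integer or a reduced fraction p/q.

5/2

Pairs whose geodesics pass through 3 — 5–6: 1; 5–1: 1; 5–2: 1/2.
All other pairs contribute 0.
Summing the contributions gives betweenness(3) = 5/2.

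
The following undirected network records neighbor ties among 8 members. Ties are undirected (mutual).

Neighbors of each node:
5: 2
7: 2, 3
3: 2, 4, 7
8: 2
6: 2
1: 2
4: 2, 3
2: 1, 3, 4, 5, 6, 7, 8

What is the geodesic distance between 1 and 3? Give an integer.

2

One shortest route is 1 – 2 – 3, which uses 2 edges, and 1 and 3 are not directly tied, so nothing shorter exists. So d(1,3) = 2.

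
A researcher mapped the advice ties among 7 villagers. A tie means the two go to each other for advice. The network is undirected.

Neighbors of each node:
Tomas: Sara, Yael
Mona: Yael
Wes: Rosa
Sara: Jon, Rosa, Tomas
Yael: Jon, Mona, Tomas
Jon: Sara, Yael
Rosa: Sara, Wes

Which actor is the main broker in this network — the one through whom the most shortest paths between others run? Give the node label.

Sara

Unnormalized betweenness of each node: Jon:3, Mona:0, Rosa:5, Sara:17/2, Tomas:3, Wes:0, Yael:11/2.
Sara has the largest value, 17/2, making it the main broker — the node through which the most shortest paths run.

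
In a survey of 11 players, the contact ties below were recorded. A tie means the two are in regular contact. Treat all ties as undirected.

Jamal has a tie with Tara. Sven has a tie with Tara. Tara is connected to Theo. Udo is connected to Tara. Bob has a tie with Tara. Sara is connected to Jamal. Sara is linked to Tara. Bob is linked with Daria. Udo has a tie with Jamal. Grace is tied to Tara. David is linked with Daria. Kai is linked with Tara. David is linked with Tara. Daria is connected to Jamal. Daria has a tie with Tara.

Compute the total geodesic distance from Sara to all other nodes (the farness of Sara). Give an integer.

Distances from Sara: Bob:2, Daria:2, David:2, Grace:2, Jamal:1, Kai:2, Sven:2, Tara:1, Theo:2, Udo:2.
Sum = 2 + 2 + 2 + 2 + 1 + 2 + 2 + 1 + 2 + 2 = 18.

18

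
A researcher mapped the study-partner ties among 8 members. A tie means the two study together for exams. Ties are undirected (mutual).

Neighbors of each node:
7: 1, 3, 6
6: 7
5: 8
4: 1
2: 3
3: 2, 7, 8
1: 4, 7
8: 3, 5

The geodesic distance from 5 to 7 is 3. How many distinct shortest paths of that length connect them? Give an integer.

The shortest distance is 3, and the only length-3 path is 5–8–3–7. So there is exactly 1 shortest path.

1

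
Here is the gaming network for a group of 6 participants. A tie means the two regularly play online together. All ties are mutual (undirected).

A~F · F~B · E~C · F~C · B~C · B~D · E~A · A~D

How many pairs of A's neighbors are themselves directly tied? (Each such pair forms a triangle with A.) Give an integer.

A's neighbors are D, E, and F, but none of them are tied to each other, so no triangle contains A.

0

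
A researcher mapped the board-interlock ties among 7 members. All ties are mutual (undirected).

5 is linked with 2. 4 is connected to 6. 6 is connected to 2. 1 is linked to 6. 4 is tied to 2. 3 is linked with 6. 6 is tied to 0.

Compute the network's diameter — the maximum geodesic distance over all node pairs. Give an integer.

3

Eccentricity of each node (its greatest distance to any other): 0:3, 1:3, 2:2, 3:3, 4:2, 5:3, 6:2.
The maximum eccentricity is 3, realized for instance by the pair 3–5 via 3 – 6 – 2 – 5. So the diameter is 3.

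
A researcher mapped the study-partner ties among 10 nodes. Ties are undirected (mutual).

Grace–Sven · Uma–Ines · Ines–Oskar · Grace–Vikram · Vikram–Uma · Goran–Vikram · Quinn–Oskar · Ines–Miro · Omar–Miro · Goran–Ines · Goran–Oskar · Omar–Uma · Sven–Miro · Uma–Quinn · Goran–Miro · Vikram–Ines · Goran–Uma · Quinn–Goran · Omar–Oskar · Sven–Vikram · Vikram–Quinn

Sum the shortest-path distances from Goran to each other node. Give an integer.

Distances from Goran: Grace:2, Ines:1, Miro:1, Omar:2, Oskar:1, Quinn:1, Sven:2, Uma:1, Vikram:1.
Sum = 2 + 1 + 1 + 2 + 1 + 1 + 2 + 1 + 1 = 12.

12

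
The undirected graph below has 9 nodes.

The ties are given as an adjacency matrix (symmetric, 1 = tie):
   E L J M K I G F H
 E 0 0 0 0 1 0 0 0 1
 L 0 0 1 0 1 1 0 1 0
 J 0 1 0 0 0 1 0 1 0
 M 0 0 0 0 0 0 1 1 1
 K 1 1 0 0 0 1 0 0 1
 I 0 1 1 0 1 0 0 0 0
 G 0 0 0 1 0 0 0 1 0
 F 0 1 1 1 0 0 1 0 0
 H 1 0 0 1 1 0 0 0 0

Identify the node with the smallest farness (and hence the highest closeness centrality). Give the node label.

L

Farness (sum of distances to all others) for each node — E:17, F:13, G:17, H:14, I:15, J:15, K:13, L:12, M:14.
The smallest farness is 12, for L, so L has the highest closeness.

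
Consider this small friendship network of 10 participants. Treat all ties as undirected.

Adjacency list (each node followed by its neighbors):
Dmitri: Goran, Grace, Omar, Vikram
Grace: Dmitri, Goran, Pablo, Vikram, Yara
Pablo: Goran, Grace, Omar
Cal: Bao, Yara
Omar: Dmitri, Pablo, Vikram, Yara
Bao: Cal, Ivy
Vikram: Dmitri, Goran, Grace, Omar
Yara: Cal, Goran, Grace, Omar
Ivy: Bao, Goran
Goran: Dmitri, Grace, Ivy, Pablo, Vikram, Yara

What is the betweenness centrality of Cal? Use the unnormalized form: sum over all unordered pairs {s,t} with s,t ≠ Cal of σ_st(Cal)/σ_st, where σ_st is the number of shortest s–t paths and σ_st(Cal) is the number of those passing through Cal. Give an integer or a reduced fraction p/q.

Pairs whose geodesics pass through Cal — Yara–Bao: 1; Omar–Bao: 1; Grace–Bao: 1/2.
All other pairs contribute 0.
Summing the contributions gives betweenness(Cal) = 5/2.

5/2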